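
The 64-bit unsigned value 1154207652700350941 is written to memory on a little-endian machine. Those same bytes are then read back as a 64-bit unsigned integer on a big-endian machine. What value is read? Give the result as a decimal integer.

15990379781276369936

1154207652700350941 in 64-bit hexadecimal is 0x100491BEB03DE9DD.
Stored little-endian, the bytes at ascending addresses are DD E9 3D B0 BE 91 04 10.
Read back as big-endian, the last byte is least significant, giving 0xDDE93DB0BE910410.
0xDDE93DB0BE910410 = 15990379781276369936.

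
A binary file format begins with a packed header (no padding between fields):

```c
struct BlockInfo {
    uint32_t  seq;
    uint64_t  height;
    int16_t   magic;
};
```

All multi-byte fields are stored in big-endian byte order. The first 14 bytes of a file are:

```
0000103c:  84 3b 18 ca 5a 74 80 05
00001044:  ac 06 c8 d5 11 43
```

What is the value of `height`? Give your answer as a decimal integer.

`height` follows `seq` (4 bytes), so it starts at byte offset 4 and occupies 8 bytes.
Bytes at offsets 4..11: 5A 74 80 05 AC 06 C8 D5.
Big-endian: lowest address holds the most-significant byte.
The bytes are already most-significant first: 0x5A748005AC06C8D5.
0x5A748005AC06C8D5 = 6517975322561267925.

6517975322561267925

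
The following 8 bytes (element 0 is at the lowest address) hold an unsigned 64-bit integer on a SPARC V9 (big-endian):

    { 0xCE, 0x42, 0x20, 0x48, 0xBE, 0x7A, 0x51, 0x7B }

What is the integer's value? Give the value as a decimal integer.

Big-endian stores the most-significant byte at the lowest address.
The bytes are already most-significant first: 0xCE422048BE7A517B.
0xCE422048BE7A517B = 14862477217081479547.

14862477217081479547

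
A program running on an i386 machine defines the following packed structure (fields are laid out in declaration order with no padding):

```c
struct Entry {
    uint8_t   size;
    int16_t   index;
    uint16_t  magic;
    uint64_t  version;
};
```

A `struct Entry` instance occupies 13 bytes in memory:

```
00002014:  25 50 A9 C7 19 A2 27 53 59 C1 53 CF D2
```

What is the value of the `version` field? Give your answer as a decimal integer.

`version` follows `size` (1 B), `index` (2 B), `magic` (2 B), so it starts at offset 1 + 2 + 2 = 5 and occupies 8 bytes.
Bytes at offsets 5..12: A2 27 53 59 C1 53 CF D2.
Little-endian stores the least-significant byte at the lowest address.
Reassemble most-significant byte first: D2 CF 53 C1 59 53 27 A2 → 0xD2CF53C1595327A2.
0xD2CF53C1595327A2 = 15190452158036387746.

15190452158036387746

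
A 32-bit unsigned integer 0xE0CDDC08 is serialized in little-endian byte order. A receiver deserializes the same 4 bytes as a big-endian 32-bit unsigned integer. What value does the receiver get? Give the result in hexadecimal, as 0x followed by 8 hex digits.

0x08DCCDE0

Stored little-endian, the bytes at ascending addresses are 08 DC CD E0.
Read back as big-endian, the last byte is least significant, giving 0x08DCCDE0.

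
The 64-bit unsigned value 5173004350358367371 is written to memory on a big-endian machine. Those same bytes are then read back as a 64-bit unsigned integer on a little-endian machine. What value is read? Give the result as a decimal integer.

10028576854852815431

5173004350358367371 in 64-bit hexadecimal is 0x47CA340C84A92C8B.
Stored big-endian, the bytes at ascending addresses are 47 CA 34 0C 84 A9 2C 8B.
Read back as little-endian, the first byte is least significant, giving 0x8B2CA9840C34CA47.
0x8B2CA9840C34CA47 = 10028576854852815431.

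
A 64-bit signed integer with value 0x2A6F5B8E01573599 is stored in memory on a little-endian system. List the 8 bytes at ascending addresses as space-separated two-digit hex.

Split into bytes (most-significant first): 2A 6F 5B 8E 01 57 35 99.
Little-endian: lowest address holds the least-significant byte.
So at ascending addresses the bytes are 99 35 57 01 8E 5B 6F 2A.

99 35 57 01 8E 5B 6F 2A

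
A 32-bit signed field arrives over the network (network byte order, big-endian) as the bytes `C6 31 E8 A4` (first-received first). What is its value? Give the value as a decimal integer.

-969807708

In big-endian order the high byte comes first in memory.
The bytes are already most-significant first: 0xC631E8A4.
Top bit is set, so as a signed 32-bit value this is 0xC631E8A4 − 2^32 = -969807708.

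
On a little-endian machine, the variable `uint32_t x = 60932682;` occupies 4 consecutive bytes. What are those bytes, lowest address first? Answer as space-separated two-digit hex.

60932682 in hexadecimal, padded to 32 bits, is 0x03A1C24A.
Split into bytes (most-significant first): 03 A1 C2 4A.
Little-endian stores the least-significant byte at the lowest address.
So at ascending addresses the bytes are 4A C2 A1 03.

4A C2 A1 03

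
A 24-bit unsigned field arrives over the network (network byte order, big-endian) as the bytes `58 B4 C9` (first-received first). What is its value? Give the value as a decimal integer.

Big-endian stores the most-significant byte at the lowest address.
The bytes are already most-significant first: 0x58B4C9.
0x58B4C9 = 5813449.

5813449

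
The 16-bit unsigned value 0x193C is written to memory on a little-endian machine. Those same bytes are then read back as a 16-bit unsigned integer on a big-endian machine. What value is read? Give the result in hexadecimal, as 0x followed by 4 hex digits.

0x3C19

Stored little-endian, the bytes at ascending addresses are 3C 19.
Read back as big-endian, the last byte is least significant, giving 0x3C19.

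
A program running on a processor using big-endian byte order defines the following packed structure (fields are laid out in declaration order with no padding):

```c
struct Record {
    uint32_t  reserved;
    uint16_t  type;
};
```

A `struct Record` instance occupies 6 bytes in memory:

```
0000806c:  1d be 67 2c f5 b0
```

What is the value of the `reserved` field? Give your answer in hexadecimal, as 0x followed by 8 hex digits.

0x1DBE672C

`reserved` is the first field, at byte offset 0, occupying 4 bytes.
Bytes at offsets 0..3: 1D BE 67 2C.
Big-endian stores the most-significant byte at the lowest address.
The bytes are already most-significant first: 0x1DBE672C.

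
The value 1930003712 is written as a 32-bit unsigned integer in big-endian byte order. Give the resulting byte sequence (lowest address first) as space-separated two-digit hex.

73 09 85 00

1930003712 in hexadecimal, padded to 32 bits, is 0x73098500.
Split into bytes (most-significant first): 73 09 85 00.
In big-endian order the high byte comes first in memory.
So the memory order matches the most-significant-first order: 73 09 85 00.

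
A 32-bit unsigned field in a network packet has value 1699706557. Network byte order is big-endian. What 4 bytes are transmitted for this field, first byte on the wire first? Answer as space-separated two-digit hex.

65 4F 76 BD

1699706557 in hexadecimal, padded to 32 bits, is 0x654F76BD.
Split into bytes (most-significant first): 65 4F 76 BD.
In big-endian order the high byte comes first in memory.
So the memory order matches the most-significant-first order: 65 4F 76 BD.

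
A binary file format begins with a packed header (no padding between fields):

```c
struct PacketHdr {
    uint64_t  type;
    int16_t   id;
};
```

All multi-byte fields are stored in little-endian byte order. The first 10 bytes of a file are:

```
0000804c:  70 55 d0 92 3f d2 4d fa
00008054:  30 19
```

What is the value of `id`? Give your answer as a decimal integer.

6448

`id` follows `type` (8 bytes), so it starts at byte offset 8 and occupies 2 bytes.
Bytes at offsets 8..9: 30 19.
Little-endian stores the least-significant byte at the lowest address.
Reassemble most-significant byte first: 19 30 → 0x1930.
0x1930 = 6448.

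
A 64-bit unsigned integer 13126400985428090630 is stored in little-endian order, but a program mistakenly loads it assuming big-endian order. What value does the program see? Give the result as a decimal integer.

13126400985428090630 in 64-bit hexadecimal is 0xB62A58264BC75F06.
Stored little-endian, the bytes at ascending addresses are 06 5F C7 4B 26 58 2A B6.
Read back as big-endian, the last byte is least significant, giving 0x065FC74B26582AB6.
0x065FC74B26582AB6 = 459304812594866870.

459304812594866870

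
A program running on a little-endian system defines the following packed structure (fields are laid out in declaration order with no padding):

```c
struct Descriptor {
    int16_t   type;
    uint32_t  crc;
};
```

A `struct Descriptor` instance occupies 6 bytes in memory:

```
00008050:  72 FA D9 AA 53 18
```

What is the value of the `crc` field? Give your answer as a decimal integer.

408136409

`crc` follows `type` (2 bytes), so it starts at byte offset 2 and occupies 4 bytes.
Bytes at offsets 2..5: D9 AA 53 18.
In little-endian order the low byte comes first in memory.
Reassemble most-significant byte first: 18 53 AA D9 → 0x1853AAD9.
0x1853AAD9 = 408136409.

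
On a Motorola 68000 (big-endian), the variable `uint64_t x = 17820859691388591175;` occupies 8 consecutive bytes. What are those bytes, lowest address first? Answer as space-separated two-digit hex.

17820859691388591175 in hexadecimal, padded to 64 bits, is 0xF7506978694B5C47.
Split into bytes (most-significant first): F7 50 69 78 69 4B 5C 47.
Big-endian: lowest address holds the most-significant byte.
So the memory order matches the most-significant-first order: F7 50 69 78 69 4B 5C 47.

F7 50 69 78 69 4B 5C 47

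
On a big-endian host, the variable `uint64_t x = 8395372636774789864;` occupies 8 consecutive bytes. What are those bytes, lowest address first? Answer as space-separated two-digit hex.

8395372636774789864 in hexadecimal, padded to 64 bits, is 0x74825AEEBBFEF2E8.
Split into bytes (most-significant first): 74 82 5A EE BB FE F2 E8.
Big-endian stores the most-significant byte at the lowest address.
So the memory order matches the most-significant-first order: 74 82 5A EE BB FE F2 E8.

74 82 5A EE BB FE F2 E8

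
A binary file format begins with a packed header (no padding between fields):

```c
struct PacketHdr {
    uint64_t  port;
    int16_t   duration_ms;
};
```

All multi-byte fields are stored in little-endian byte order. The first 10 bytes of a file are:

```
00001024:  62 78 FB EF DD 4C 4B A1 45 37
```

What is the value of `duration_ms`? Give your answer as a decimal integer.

`duration_ms` follows `port` (8 bytes), so it starts at byte offset 8 and occupies 2 bytes.
Bytes at offsets 8..9: 45 37.
In little-endian order the low byte comes first in memory.
Reassemble most-significant byte first: 37 45 → 0x3745.
0x3745 = 14149.

14149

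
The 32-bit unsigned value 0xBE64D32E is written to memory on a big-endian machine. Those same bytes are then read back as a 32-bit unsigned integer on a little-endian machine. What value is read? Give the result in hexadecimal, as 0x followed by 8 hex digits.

Stored big-endian, the bytes at ascending addresses are BE 64 D3 2E.
Read back as little-endian, the first byte is least significant, giving 0x2ED364BE.

0x2ED364BE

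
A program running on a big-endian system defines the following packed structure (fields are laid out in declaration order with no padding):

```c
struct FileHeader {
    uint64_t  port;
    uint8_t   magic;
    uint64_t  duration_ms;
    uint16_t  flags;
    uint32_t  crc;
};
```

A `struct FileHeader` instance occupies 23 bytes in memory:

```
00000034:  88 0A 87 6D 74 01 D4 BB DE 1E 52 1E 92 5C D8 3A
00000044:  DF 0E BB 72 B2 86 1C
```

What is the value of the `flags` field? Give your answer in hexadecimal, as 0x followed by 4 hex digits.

0x0EBB

`flags` follows `port` (8 B), `magic` (1 B), `duration_ms` (8 B), so it starts at offset 8 + 1 + 8 = 17 and occupies 2 bytes.
Bytes at offsets 17..18: 0E BB.
Big-endian: lowest address holds the most-significant byte.
The bytes are already most-significant first: 0x0EBB.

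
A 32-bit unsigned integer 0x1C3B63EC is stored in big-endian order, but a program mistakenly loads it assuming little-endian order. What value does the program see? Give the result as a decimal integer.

Stored big-endian, the bytes at ascending addresses are 1C 3B 63 EC.
Read back as little-endian, the first byte is least significant, giving 0xEC633B1C.
0xEC633B1C = 3965926172.

3965926172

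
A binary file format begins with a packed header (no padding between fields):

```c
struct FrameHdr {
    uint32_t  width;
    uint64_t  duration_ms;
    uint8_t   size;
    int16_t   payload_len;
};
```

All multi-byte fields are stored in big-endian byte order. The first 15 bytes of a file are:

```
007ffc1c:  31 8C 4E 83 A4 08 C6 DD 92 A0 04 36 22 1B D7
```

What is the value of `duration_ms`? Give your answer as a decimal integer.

11819915876983899190

`duration_ms` follows `width` (4 bytes), so it starts at byte offset 4 and occupies 8 bytes.
Bytes at offsets 4..11: A4 08 C6 DD 92 A0 04 36.
In big-endian order the high byte comes first in memory.
The bytes are already most-significant first: 0xA408C6DD92A00436.
0xA408C6DD92A00436 = 11819915876983899190.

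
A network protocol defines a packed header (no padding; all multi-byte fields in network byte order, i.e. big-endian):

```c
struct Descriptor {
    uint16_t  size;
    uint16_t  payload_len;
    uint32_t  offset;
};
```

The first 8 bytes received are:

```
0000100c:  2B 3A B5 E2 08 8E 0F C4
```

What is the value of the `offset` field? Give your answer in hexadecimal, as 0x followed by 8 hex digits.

`offset` follows `size` (2 B), `payload_len` (2 B), so it starts at offset 2 + 2 = 4 and occupies 4 bytes.
Bytes at offsets 4..7: 08 8E 0F C4.
Big-endian stores the most-significant byte at the lowest address.
The bytes are already most-significant first: 0x088E0FC4.

0x088E0FC4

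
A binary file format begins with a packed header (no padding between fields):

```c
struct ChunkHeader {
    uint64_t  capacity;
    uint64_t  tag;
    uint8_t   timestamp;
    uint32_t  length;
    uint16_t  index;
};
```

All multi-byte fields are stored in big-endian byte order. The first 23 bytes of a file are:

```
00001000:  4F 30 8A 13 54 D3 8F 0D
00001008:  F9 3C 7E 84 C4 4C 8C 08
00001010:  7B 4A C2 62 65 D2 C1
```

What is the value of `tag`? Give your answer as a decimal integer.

`tag` follows `capacity` (8 bytes), so it starts at byte offset 8 and occupies 8 bytes.
Bytes at offsets 8..15: F9 3C 7E 84 C4 4C 8C 08.
Big-endian: lowest address holds the most-significant byte.
The bytes are already most-significant first: 0xF93C7E84C44C8C08.
0xF93C7E84C44C8C08 = 17959368522740829192.

17959368522740829192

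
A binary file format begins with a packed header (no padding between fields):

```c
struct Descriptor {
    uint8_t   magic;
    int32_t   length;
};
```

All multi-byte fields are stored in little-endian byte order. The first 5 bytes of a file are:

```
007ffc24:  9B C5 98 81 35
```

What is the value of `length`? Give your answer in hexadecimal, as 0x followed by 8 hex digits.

`length` follows `magic` (1 byte), so it starts at byte offset 1 and occupies 4 bytes.
Bytes at offsets 1..4: C5 98 81 35.
In little-endian order the low byte comes first in memory.
Reassemble most-significant byte first: 35 81 98 C5 → 0x358198C5.

0x358198C5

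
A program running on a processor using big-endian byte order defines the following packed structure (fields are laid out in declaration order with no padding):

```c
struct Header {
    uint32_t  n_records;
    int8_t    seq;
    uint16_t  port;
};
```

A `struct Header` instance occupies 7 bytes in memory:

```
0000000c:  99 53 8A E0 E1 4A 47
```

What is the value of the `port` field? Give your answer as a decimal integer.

`port` follows `n_records` (4 B), `seq` (1 B), so it starts at offset 4 + 1 = 5 and occupies 2 bytes.
Bytes at offsets 5..6: 4A 47.
In big-endian order the high byte comes first in memory.
The bytes are already most-significant first: 0x4A47.
0x4A47 = 19015.

19015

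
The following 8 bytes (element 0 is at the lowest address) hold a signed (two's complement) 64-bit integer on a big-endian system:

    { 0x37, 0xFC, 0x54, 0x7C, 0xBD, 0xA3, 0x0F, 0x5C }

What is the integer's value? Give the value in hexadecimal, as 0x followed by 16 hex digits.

0x37FC547CBDA30F5C

Big-endian stores the most-significant byte at the lowest address.
The bytes are already most-significant first: 0x37FC547CBDA30F5C.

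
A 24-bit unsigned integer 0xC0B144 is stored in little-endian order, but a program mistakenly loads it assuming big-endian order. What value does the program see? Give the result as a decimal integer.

4501952

Stored little-endian, the bytes at ascending addresses are 44 B1 C0.
Read back as big-endian, the last byte is least significant, giving 0x44B1C0.
0x44B1C0 = 4501952.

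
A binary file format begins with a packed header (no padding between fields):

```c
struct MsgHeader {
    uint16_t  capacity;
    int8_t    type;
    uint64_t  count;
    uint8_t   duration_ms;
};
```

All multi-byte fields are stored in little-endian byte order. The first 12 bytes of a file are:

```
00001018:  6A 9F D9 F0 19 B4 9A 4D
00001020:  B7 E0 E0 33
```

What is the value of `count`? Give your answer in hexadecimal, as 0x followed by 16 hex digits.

`count` follows `capacity` (2 B), `type` (1 B), so it starts at offset 2 + 1 = 3 and occupies 8 bytes.
Bytes at offsets 3..10: F0 19 B4 9A 4D B7 E0 E0.
In little-endian order the low byte comes first in memory.
Reassemble most-significant byte first: E0 E0 B7 4D 9A B4 19 F0 → 0xE0E0B74D9AB419F0.

0xE0E0B74D9AB419F0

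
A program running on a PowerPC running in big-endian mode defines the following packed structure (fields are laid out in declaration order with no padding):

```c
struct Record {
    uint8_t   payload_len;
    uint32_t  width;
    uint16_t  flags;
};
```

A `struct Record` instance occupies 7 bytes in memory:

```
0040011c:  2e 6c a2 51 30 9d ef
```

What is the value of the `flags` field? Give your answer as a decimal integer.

40431

`flags` follows `payload_len` (1 B), `width` (4 B), so it starts at offset 1 + 4 = 5 and occupies 2 bytes.
Bytes at offsets 5..6: 9D EF.
In big-endian order the high byte comes first in memory.
The bytes are already most-significant first: 0x9DEF.
0x9DEF = 40431.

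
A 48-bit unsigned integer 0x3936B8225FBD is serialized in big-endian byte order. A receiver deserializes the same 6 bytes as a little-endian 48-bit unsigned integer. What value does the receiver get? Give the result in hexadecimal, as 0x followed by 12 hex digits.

Stored big-endian, the bytes at ascending addresses are 39 36 B8 22 5F BD.
Read back as little-endian, the first byte is least significant, giving 0xBD5F22B83639.

0xBD5F22B83639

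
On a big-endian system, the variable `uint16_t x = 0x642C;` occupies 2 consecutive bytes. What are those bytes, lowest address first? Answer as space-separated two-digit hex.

Split into bytes (most-significant first): 64 2C.
In big-endian order the high byte comes first in memory.
So the memory order matches the most-significant-first order: 64 2C.

64 2C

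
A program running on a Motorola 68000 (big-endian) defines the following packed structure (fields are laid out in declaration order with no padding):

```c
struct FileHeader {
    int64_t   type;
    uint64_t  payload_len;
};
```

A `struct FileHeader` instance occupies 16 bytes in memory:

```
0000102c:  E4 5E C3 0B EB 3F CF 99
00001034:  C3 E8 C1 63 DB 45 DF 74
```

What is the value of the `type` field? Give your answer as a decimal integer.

`type` is the first field, at byte offset 0, occupying 8 bytes.
Bytes at offsets 0..7: E4 5E C3 0B EB 3F CF 99.
Big-endian stores the most-significant byte at the lowest address.
The bytes are already most-significant first: 0xE45EC30BEB3FCF99.
Top bit is set, so as a signed 64-bit value this is 0xE45EC30BEB3FCF99 − 2^64 = -1990939529292296295.

-1990939529292296295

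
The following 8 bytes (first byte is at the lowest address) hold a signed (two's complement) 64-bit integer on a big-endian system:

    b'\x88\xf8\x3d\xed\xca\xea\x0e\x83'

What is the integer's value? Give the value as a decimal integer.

-8577037398806229373

Big-endian: lowest address holds the most-significant byte.
The bytes are already most-significant first: 0x88F83DEDCAEA0E83.
Top bit is set, so as a signed 64-bit value this is 0x88F83DEDCAEA0E83 − 2^64 = -8577037398806229373.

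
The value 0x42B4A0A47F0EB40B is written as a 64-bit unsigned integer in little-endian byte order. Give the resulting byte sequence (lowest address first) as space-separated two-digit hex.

0B B4 0E 7F A4 A0 B4 42

Split into bytes (most-significant first): 42 B4 A0 A4 7F 0E B4 0B.
Little-endian stores the least-significant byte at the lowest address.
So at ascending addresses the bytes are 0B B4 0E 7F A4 A0 B4 42.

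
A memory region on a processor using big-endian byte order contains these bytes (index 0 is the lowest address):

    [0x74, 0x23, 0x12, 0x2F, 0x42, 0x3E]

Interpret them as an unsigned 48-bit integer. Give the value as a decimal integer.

In big-endian order the high byte comes first in memory.
The bytes are already most-significant first: 0x7423122F423E.
0x7423122F423E = 127693977764414.

127693977764414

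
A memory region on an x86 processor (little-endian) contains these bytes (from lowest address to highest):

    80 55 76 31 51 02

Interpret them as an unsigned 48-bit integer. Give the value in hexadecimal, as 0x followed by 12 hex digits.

0x025131765580

Little-endian stores the least-significant byte at the lowest address.
Reassemble most-significant byte first: 02 51 31 76 55 80 → 0x025131765580.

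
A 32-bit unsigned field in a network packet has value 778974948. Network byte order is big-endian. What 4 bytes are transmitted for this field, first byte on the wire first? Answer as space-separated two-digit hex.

778974948 in hexadecimal, padded to 32 bits, is 0x2E6E36E4.
Split into bytes (most-significant first): 2E 6E 36 E4.
Big-endian: lowest address holds the most-significant byte.
So the memory order matches the most-significant-first order: 2E 6E 36 E4.

2E 6E 36 E4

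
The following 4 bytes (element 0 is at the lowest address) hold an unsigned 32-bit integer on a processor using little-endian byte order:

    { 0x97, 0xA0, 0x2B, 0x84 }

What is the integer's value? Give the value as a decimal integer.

2217451671

Little-endian: lowest address holds the least-significant byte.
Reassemble most-significant byte first: 84 2B A0 97 → 0x842BA097.
0x842BA097 = 2217451671.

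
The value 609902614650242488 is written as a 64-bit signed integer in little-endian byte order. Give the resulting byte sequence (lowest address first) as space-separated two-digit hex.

B8 45 CF 55 32 CF 76 08

609902614650242488 in hexadecimal, padded to 64 bits, is 0x0876CF3255CF45B8.
Split into bytes (most-significant first): 08 76 CF 32 55 CF 45 B8.
Little-endian stores the least-significant byte at the lowest address.
So at ascending addresses the bytes are B8 45 CF 55 32 CF 76 08.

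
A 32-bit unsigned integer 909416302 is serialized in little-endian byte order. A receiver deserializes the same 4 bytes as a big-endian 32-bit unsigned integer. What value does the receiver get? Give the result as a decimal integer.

909416302 in 32-bit hexadecimal is 0x3634976E.
Stored little-endian, the bytes at ascending addresses are 6E 97 34 36.
Read back as big-endian, the last byte is least significant, giving 0x6E973436.
0x6E973436 = 1855403062.

1855403062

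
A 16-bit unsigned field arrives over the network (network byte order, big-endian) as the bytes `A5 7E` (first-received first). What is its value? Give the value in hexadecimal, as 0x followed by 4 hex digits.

0xA57E

Big-endian stores the most-significant byte at the lowest address.
The bytes are already most-significant first: 0xA57E.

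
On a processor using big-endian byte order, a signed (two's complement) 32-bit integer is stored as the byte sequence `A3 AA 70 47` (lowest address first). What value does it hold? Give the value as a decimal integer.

In big-endian order the high byte comes first in memory.
The bytes are already most-significant first: 0xA3AA7047.
Top bit is set, so as a signed 32-bit value this is 0xA3AA7047 − 2^32 = -1549111225.

-1549111225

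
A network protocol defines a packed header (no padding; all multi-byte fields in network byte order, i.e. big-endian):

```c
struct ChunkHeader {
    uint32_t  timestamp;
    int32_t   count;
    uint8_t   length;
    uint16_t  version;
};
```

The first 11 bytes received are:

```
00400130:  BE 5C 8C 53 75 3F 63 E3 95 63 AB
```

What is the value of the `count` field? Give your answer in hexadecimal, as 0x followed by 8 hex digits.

0x753F63E3

`count` follows `timestamp` (4 bytes), so it starts at byte offset 4 and occupies 4 bytes.
Bytes at offsets 4..7: 75 3F 63 E3.
Big-endian: lowest address holds the most-significant byte.
The bytes are already most-significant first: 0x753F63E3.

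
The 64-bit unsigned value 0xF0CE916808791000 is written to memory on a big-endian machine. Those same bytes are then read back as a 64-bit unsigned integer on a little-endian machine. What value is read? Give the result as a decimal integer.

4636676648455920

Stored big-endian, the bytes at ascending addresses are F0 CE 91 68 08 79 10 00.
Read back as little-endian, the first byte is least significant, giving 0x001079086891CEF0.
0x001079086891CEF0 = 4636676648455920.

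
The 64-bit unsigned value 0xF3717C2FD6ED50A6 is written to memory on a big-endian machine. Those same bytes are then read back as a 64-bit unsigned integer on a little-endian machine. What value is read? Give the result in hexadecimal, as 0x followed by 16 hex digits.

0xA650EDD62F7C71F3

Stored big-endian, the bytes at ascending addresses are F3 71 7C 2F D6 ED 50 A6.
Read back as little-endian, the first byte is least significant, giving 0xA650EDD62F7C71F3.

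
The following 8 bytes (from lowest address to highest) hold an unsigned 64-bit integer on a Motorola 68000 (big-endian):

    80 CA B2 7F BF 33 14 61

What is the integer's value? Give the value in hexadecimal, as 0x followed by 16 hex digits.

0x80CAB27FBF331461

In big-endian order the high byte comes first in memory.
The bytes are already most-significant first: 0x80CAB27FBF331461.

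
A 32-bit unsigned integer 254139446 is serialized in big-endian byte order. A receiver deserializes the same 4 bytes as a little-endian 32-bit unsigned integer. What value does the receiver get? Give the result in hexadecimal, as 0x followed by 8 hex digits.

0x36DC250F

254139446 in 32-bit hexadecimal is 0x0F25DC36.
Stored big-endian, the bytes at ascending addresses are 0F 25 DC 36.
Read back as little-endian, the first byte is least significant, giving 0x36DC250F.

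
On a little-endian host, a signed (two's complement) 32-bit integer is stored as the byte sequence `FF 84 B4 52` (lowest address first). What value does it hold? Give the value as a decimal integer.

In little-endian order the low byte comes first in memory.
Reassemble most-significant byte first: 52 B4 84 FF → 0x52B484FF.
0x52B484FF = 1387562239.

1387562239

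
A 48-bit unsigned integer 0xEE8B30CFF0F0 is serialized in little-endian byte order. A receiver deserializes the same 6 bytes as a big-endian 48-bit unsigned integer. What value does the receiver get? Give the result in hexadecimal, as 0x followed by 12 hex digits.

0xF0F0CF308BEE

Stored little-endian, the bytes at ascending addresses are F0 F0 CF 30 8B EE.
Read back as big-endian, the last byte is least significant, giving 0xF0F0CF308BEE.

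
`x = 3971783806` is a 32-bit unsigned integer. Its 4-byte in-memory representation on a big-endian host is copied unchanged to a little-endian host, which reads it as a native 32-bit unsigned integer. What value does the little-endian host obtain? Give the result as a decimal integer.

2124201196

3971783806 in 32-bit hexadecimal is 0xECBC9C7E.
Stored big-endian, the bytes at ascending addresses are EC BC 9C 7E.
Read back as little-endian, the first byte is least significant, giving 0x7E9CBCEC.
0x7E9CBCEC = 2124201196.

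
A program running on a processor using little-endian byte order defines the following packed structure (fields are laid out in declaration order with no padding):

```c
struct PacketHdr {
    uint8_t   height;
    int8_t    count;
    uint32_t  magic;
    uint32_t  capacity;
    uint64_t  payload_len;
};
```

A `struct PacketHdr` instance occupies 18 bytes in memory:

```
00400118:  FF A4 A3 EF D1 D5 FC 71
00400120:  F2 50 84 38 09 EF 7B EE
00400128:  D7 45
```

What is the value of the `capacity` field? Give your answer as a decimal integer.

`capacity` follows `height` (1 B), `count` (1 B), `magic` (4 B), so it starts at offset 1 + 1 + 4 = 6 and occupies 4 bytes.
Bytes at offsets 6..9: FC 71 F2 50.
In little-endian order the low byte comes first in memory.
Reassemble most-significant byte first: 50 F2 71 FC → 0x50F271FC.
0x50F271FC = 1358066172.

1358066172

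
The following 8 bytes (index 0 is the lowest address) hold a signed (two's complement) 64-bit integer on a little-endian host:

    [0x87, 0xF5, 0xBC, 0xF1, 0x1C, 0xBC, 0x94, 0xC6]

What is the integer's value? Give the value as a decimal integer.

-4137475325145844345

Little-endian: lowest address holds the least-significant byte.
Reassemble most-significant byte first: C6 94 BC 1C F1 BC F5 87 → 0xC694BC1CF1BCF587.
Top bit is set, so as a signed 64-bit value this is 0xC694BC1CF1BCF587 − 2^64 = -4137475325145844345.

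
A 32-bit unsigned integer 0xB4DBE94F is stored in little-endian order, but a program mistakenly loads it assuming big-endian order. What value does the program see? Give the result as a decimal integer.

1340726196

Stored little-endian, the bytes at ascending addresses are 4F E9 DB B4.
Read back as big-endian, the last byte is least significant, giving 0x4FE9DBB4.
0x4FE9DBB4 = 1340726196.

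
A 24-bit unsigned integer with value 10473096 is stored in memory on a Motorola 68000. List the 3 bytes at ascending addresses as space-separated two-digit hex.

9F CE 88

10473096 in hexadecimal, padded to 24 bits, is 0x9FCE88.
Split into bytes (most-significant first): 9F CE 88.
Big-endian stores the most-significant byte at the lowest address.
So the memory order matches the most-significant-first order: 9F CE 88.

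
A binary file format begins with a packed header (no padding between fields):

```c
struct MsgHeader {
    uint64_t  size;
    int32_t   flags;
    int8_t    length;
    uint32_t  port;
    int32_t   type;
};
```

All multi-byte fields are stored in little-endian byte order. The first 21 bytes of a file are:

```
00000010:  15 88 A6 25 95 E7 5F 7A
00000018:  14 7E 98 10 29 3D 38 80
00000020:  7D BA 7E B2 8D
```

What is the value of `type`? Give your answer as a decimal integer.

`type` follows `size` (8 B), `flags` (4 B), `length` (1 B), `port` (4 B), so it starts at offset 8 + 4 + 1 + 4 = 17 and occupies 4 bytes.
Bytes at offsets 17..20: BA 7E B2 8D.
Little-endian: lowest address holds the least-significant byte.
Reassemble most-significant byte first: 8D B2 7E BA → 0x8DB27EBA.
Top bit is set, so as a signed 32-bit value this is 0x8DB27EBA − 2^32 = -1917681990.

-1917681990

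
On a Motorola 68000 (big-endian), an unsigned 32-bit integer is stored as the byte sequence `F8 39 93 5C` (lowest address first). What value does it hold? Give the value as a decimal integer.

Big-endian: lowest address holds the most-significant byte.
The bytes are already most-significant first: 0xF839935C.
0xF839935C = 4164522844.

4164522844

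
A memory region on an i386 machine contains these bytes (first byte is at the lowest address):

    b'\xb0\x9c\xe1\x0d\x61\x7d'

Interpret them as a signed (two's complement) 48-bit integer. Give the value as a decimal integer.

In little-endian order the low byte comes first in memory.
Reassemble most-significant byte first: 7D 61 0D E1 9C B0 → 0x7D610DE19CB0.
0x7D610DE19CB0 = 137855798189232.

137855798189232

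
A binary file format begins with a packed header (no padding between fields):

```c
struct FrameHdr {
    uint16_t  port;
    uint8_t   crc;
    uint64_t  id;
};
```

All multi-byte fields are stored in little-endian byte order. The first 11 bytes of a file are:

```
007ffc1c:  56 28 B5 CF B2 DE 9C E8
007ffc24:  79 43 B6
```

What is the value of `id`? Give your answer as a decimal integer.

13133474978313712335

`id` follows `port` (2 B), `crc` (1 B), so it starts at offset 2 + 1 = 3 and occupies 8 bytes.
Bytes at offsets 3..10: CF B2 DE 9C E8 79 43 B6.
Little-endian: lowest address holds the least-significant byte.
Reassemble most-significant byte first: B6 43 79 E8 9C DE B2 CF → 0xB64379E89CDEB2CF.
0xB64379E89CDEB2CF = 13133474978313712335.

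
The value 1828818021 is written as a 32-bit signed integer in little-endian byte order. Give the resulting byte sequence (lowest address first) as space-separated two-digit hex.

65 8C 01 6D

1828818021 in hexadecimal, padded to 32 bits, is 0x6D018C65.
Split into bytes (most-significant first): 6D 01 8C 65.
Little-endian: lowest address holds the least-significant byte.
So at ascending addresses the bytes are 65 8C 01 6D.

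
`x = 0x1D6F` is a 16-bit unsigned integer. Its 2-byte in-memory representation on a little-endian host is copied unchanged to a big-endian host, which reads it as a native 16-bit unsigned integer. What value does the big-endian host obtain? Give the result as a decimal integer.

28445

Stored little-endian, the bytes at ascending addresses are 6F 1D.
Read back as big-endian, the last byte is least significant, giving 0x6F1D.
0x6F1D = 28445.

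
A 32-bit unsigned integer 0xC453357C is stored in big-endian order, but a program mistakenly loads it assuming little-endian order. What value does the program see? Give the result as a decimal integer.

Stored big-endian, the bytes at ascending addresses are C4 53 35 7C.
Read back as little-endian, the first byte is least significant, giving 0x7C3553C4.
0x7C3553C4 = 2083869636.

2083869636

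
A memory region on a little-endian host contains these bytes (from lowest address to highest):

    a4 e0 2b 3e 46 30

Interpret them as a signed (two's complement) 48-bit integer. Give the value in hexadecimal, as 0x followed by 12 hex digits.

Little-endian: lowest address holds the least-significant byte.
Reassemble most-significant byte first: 30 46 3E 2B E0 A4 → 0x30463E2BE0A4.

0x30463E2BE0A4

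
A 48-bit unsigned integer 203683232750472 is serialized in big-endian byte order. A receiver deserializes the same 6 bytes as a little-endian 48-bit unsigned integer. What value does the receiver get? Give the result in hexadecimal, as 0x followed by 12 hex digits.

203683232750472 in 48-bit hexadecimal is 0xB93FB2BC1B88.
Stored big-endian, the bytes at ascending addresses are B9 3F B2 BC 1B 88.
Read back as little-endian, the first byte is least significant, giving 0x881BBCB23FB9.

0x881BBCB23FB9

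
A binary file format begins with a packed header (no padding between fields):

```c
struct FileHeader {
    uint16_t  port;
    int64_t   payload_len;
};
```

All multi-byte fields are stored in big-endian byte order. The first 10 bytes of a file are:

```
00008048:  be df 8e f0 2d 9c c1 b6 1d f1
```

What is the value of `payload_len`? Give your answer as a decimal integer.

`payload_len` follows `port` (2 bytes), so it starts at byte offset 2 and occupies 8 bytes.
Bytes at offsets 2..9: 8E F0 2D 9C C1 B6 1D F1.
Big-endian: lowest address holds the most-significant byte.
The bytes are already most-significant first: 0x8EF02D9CC1B61DF1.
Top bit is set, so as a signed 64-bit value this is 0x8EF02D9CC1B61DF1 − 2^64 = -8146961574625141263.

-8146961574625141263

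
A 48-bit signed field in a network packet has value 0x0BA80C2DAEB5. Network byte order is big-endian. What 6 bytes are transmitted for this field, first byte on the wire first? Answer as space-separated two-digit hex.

Split into bytes (most-significant first): 0B A8 0C 2D AE B5.
In big-endian order the high byte comes first in memory.
So the memory order matches the most-significant-first order: 0B A8 0C 2D AE B5.

0B A8 0C 2D AE B5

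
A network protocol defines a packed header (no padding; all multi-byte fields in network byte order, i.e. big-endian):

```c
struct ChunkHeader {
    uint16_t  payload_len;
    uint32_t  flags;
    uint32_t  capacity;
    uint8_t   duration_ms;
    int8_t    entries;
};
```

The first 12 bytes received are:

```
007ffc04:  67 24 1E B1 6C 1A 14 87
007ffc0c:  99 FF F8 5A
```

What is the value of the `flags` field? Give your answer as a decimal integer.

514944026

`flags` follows `payload_len` (2 bytes), so it starts at byte offset 2 and occupies 4 bytes.
Bytes at offsets 2..5: 1E B1 6C 1A.
Big-endian: lowest address holds the most-significant byte.
The bytes are already most-significant first: 0x1EB16C1A.
0x1EB16C1A = 514944026.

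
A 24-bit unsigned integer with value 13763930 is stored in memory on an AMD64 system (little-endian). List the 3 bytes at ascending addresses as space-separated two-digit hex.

13763930 in hexadecimal, padded to 24 bits, is 0xD2055A.
Split into bytes (most-significant first): D2 05 5A.
Little-endian stores the least-significant byte at the lowest address.
So at ascending addresses the bytes are 5A 05 D2.

5A 05 D2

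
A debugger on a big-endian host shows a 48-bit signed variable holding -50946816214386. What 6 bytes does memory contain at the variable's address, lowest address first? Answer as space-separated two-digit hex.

D1 AA 05 1D FA 8E

Two's complement of -50946816214386 in 48 bits: 50946816214386 = 0x2E55FAE20572; invert → 0xD1AA051DFA8D; add 1 → 0xD1AA051DFA8E.
Split into bytes (most-significant first): D1 AA 05 1D FA 8E.
Big-endian: lowest address holds the most-significant byte.
So the memory order matches the most-significant-first order: D1 AA 05 1D FA 8E.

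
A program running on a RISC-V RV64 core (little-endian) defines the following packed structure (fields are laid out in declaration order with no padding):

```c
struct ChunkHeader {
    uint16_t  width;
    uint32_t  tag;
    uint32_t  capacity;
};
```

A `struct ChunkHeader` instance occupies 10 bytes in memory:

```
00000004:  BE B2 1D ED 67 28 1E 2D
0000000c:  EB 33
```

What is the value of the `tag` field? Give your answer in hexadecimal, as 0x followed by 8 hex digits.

0x2867ED1D

`tag` follows `width` (2 bytes), so it starts at byte offset 2 and occupies 4 bytes.
Bytes at offsets 2..5: 1D ED 67 28.
Little-endian: lowest address holds the least-significant byte.
Reassemble most-significant byte first: 28 67 ED 1D → 0x2867ED1D.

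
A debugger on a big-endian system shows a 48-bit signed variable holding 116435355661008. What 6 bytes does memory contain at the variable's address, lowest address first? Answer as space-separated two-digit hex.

69 E5 B8 03 72 D0

116435355661008 in hexadecimal, padded to 48 bits, is 0x69E5B80372D0.
Split into bytes (most-significant first): 69 E5 B8 03 72 D0.
Big-endian stores the most-significant byte at the lowest address.
So the memory order matches the most-significant-first order: 69 E5 B8 03 72 D0.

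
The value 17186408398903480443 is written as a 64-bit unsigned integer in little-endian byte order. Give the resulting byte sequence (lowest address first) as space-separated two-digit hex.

7B 90 6E 9D 61 63 82 EE

17186408398903480443 in hexadecimal, padded to 64 bits, is 0xEE8263619D6E907B.
Split into bytes (most-significant first): EE 82 63 61 9D 6E 90 7B.
In little-endian order the low byte comes first in memory.
So at ascending addresses the bytes are 7B 90 6E 9D 61 63 82 EE.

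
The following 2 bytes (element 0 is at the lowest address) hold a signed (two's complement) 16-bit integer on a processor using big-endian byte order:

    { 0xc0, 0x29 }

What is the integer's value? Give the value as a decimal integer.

Big-endian: lowest address holds the most-significant byte.
The bytes are already most-significant first: 0xC029.
Top bit is set, so as a signed 16-bit value this is 0xC029 − 2^16 = -16343.

-16343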